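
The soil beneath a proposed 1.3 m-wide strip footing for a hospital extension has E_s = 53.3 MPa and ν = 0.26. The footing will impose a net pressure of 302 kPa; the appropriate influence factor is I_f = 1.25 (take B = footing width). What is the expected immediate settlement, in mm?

S_e ≈ 8.58 mm

Immediate (elastic) settlement: S_e = q·B·(1−ν²)/E_s · I_f.
E_s = 53.3 MPa = 53300 kPa.
S_e = 302 × 1.3 × (1 − 0.26²) / 53300 × 1.25
    = 302 × 1.3 × 0.9324 / 53300 × 1.25
    = 0.008585 m = 8.585 mm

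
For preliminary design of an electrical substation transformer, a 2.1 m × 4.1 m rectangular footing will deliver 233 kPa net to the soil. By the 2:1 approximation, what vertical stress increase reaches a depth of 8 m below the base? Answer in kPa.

Δσ_z ≈ 16.4 kPa

By the 2:1 method the load spreads at 1 horizontal : 2 vertical, so at depth z the loaded area has grown by z in each plan dimension:
Δσ = qBL/((B+z)(L+z)) = 233×2.1×4.1/((2.1+8)(4.1+8)) = 16.415 kPa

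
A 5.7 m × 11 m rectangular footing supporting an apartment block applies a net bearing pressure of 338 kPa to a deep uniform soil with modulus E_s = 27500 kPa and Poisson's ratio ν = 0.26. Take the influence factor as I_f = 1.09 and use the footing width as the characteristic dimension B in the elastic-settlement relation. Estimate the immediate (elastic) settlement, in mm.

Immediate (elastic) settlement: S_e = q·B·(1−ν²)/E_s · I_f.
S_e = 338 × 5.7 × (1 − 0.26²) / 27500 × 1.09
    = 338 × 5.7 × 0.9324 / 27500 × 1.09
    = 0.0712 m = 71.2 mm

S_e ≈ 71.2 mm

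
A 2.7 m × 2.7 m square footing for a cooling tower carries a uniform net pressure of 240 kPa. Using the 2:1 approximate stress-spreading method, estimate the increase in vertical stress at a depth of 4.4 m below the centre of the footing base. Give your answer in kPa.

Δσ_z ≈ 34.7 kPa

By the 2:1 method the load spreads at 1 horizontal : 2 vertical, so at depth z the loaded area has grown by z in each plan dimension:
Δσ = qBL/((B+z)(L+z)) = 240×2.7×2.7/((2.7+4.4)(2.7+4.4)) = 34.707 kPa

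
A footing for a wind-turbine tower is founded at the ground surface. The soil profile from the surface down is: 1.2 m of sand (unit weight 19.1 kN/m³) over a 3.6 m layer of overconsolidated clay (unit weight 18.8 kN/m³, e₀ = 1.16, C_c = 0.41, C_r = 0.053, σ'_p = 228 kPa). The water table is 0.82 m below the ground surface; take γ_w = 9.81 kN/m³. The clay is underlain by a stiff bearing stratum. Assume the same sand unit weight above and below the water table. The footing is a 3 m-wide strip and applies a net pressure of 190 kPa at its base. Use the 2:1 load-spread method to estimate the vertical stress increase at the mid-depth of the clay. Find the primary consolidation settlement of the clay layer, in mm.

Mid-depth of clay below the ground surface: z = 1.2 + 3.6/2 = 3 m.
Total vertical stress at mid-clay: σ_v = 19.1×1.2 + 18.8×1.8 = 56.76 kPa.
Pore pressure: u = 9.81×(3 − 0.82) = 21.386 kPa.
Initial effective stress: σ'_0 = σ_v − u = 56.76 − 21.386 = 35.374 kPa.
Stress increase at mid-clay by the 2:1 spreading method:
Δσ = qB/(B+z) = 190×3/(3+3) = 95 kPa
Final effective stress: σ'_f = 35.374 + 95 = 130.37 kPa.
σ'_f = 130.37 ≤ σ'_p = 228 kPa, so the clay remains overconsolidated and only the recompression index applies:
S_c = C_r·H/(1+e₀)·log₁₀(σ'_f/σ'_0) = 0.053×3.6/2.16×log₁₀(130.37/35.374)
    = 0.088335 × 0.56649 = 0.05004 m

S_c ≈ 50 mm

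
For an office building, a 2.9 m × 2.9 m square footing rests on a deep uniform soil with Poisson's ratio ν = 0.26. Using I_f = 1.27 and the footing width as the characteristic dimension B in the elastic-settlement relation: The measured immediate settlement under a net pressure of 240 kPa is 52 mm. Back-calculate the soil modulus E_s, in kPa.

S_e = q·B·(1−ν²)/E_s · I_f  ⇒  E_s = q·B·(1−ν²)·I_f / S_e.
E_s = 240 × 2.9 × 0.9324 × 1.27 / 0.052 = 15850 kPa

E_s ≈ 15800 kPa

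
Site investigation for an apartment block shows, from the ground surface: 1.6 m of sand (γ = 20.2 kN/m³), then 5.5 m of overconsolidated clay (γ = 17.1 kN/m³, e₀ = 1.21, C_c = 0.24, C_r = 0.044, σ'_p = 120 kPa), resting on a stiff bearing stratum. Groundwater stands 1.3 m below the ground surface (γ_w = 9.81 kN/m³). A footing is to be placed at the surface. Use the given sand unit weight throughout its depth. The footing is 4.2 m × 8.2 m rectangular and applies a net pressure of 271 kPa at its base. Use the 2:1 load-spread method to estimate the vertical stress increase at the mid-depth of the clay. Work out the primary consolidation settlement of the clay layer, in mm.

S_c ≈ 75.4 mm

Mid-depth of clay below the ground surface: z = 1.6 + 5.5/2 = 4.35 m.
Total vertical stress at mid-clay: σ_v = 20.2×1.6 + 17.1×2.75 = 79.345 kPa.
Pore pressure: u = 9.81×(4.35 − 1.3) = 29.921 kPa.
Initial effective stress: σ'_0 = σ_v − u = 79.345 − 29.921 = 49.424 kPa.
Stress increase at mid-clay by the 2:1 spreading method:
Δσ = qBL/((B+z)(L+z)) = 271×4.2×8.2/((4.2+4.35)(8.2+4.35)) = 86.981 kPa
Final effective stress: σ'_f = 49.424 + 86.981 = 136.41 kPa.
σ'_f = 136.41 > σ'_p = 120 kPa, so the stress path crosses the preconsolidation pressure — recompression up to σ'_p, then virgin compression beyond:
S_c = H/(1+e₀)·[C_r·log₁₀(σ'_p/σ'_0) + C_c·log₁₀(σ'_f/σ'_p)]
    = 5.5/2.21 × [0.044×log₁₀(120/49.424) + 0.24×log₁₀(136.41/120)]
    = 2.4887 × [0.016951 + 0.01336] = 0.07543 m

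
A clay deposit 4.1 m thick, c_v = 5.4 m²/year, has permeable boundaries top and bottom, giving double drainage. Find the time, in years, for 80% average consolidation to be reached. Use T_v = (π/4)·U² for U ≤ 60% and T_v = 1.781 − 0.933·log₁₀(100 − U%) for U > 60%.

t ≈ 0.441 years

Drainage path length: H_d = H/2 = 2.05 m (double drainage).
U > 60%: T_v = 1.781 − 0.933·log₁₀(100 − 80) = 0.56714.
t = T_v·H_d²/c_v = 0.56714×2.05²/5.4 = 0.4414 years.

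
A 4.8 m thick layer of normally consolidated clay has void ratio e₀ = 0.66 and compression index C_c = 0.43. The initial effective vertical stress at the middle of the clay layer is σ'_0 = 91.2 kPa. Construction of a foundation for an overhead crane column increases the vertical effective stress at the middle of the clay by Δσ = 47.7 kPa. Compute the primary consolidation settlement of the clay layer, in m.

S_c ≈ 0.227 m

Final effective stress: σ'_f = σ'_0 + Δσ = 91.2 + 47.7 = 138.9 kPa.
Normally consolidated clay, so the full stress increment lies on the virgin compression line:
S_c = C_c·H/(1+e₀)·log₁₀(σ'_f/σ'_0) = 0.43×4.8/(1+0.66)×log₁₀(138.9/91.2)
    = 1.2434 × 0.18271 = 0.2272 m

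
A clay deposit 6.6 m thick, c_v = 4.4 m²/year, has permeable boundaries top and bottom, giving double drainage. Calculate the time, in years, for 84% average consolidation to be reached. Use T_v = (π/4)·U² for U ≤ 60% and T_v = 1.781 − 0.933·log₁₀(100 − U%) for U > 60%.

t ≈ 1.63 years

Drainage path length: H_d = H/2 = 3.3 m (double drainage).
U > 60%: T_v = 1.781 − 0.933·log₁₀(100 − 84) = 0.65756.
t = T_v·H_d²/c_v = 0.65756×3.3²/4.4 = 1.627 years.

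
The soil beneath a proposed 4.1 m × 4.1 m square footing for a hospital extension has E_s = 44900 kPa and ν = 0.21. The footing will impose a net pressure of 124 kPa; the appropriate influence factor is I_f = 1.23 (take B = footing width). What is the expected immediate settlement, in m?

S_e ≈ 0.0133 m

Immediate (elastic) settlement: S_e = q·B·(1−ν²)/E_s · I_f.
S_e = 124 × 4.1 × (1 − 0.21²) / 44900 × 1.23
    = 124 × 4.1 × 0.9559 / 44900 × 1.23
    = 0.01331 m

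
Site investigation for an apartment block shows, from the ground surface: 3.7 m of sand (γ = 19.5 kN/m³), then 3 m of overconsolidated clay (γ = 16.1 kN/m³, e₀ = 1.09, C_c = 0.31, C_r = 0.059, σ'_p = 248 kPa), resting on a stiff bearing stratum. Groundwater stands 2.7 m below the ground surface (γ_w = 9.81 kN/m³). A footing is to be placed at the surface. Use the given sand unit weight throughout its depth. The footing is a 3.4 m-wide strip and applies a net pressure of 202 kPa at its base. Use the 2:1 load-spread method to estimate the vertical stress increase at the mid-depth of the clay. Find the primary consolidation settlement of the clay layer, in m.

S_c ≈ 0.0275 m

Mid-depth of clay below the ground surface: z = 3.7 + 3/2 = 5.2 m.
Total vertical stress at mid-clay: σ_v = 19.5×3.7 + 16.1×1.5 = 96.3 kPa.
Pore pressure: u = 9.81×(5.2 − 2.7) = 24.525 kPa.
Initial effective stress: σ'_0 = σ_v − u = 96.3 − 24.525 = 71.775 kPa.
Stress increase at mid-clay by the 2:1 spreading method:
Δσ = qB/(B+z) = 202×3.4/(3.4+5.2) = 79.86 kPa
Final effective stress: σ'_f = 71.775 + 79.86 = 151.63 kPa.
σ'_f = 151.63 ≤ σ'_p = 248 kPa, so the clay remains overconsolidated and only the recompression index applies:
S_c = C_r·H/(1+e₀)·log₁₀(σ'_f/σ'_0) = 0.059×3/2.09×log₁₀(151.63/71.775)
    = 0.084689 × 0.32481 = 0.02751 m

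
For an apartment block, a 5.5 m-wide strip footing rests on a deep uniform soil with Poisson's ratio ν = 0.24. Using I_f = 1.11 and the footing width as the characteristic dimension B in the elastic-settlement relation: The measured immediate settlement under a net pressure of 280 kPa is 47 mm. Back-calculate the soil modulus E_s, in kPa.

E_s ≈ 34300 kPa

S_e = q·B·(1−ν²)/E_s · I_f  ⇒  E_s = q·B·(1−ν²)·I_f / S_e.
E_s = 280 × 5.5 × 0.9424 × 1.11 / 0.047 = 34280 kPa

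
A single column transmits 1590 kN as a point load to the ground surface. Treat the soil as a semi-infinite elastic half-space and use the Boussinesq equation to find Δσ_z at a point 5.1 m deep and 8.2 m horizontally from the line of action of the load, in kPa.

Boussinesq vertical stress below a point load on an elastic half-space:
Δσ_z = 3P/(2πz²) · [1 + (r/z)²]^(−5/2)
r/z = 8.2/5.1 = 1.6078; [1+(r/z)²]^(−5/2) = 0.041089.
Δσ_z = 3×1590/(2π×5.1²) × 0.041089 = 29.188 × 0.041089 = 1.199 kPa

Δσ_z ≈ 1.2 kPa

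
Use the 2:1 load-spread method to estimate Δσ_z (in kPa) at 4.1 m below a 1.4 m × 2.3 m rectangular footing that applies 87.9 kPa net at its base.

Δσ_z ≈ 8.04 kPa

By the 2:1 method the load spreads at 1 horizontal : 2 vertical, so at depth z the loaded area has grown by z in each plan dimension:
Δσ = qBL/((B+z)(L+z)) = 87.9×1.4×2.3/((1.4+4.1)(2.3+4.1)) = 8.0409 kPa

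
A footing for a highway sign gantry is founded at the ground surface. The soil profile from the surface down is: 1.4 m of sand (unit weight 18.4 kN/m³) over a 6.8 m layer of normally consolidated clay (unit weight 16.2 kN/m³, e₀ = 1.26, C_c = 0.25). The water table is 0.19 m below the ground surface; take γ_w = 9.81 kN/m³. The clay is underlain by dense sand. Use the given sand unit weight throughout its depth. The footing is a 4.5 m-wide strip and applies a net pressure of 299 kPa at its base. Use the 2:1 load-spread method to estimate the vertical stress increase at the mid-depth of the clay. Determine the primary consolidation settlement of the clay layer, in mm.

S_c ≈ 530 mm

Mid-depth of clay below the ground surface: z = 1.4 + 6.8/2 = 4.8 m.
Total vertical stress at mid-clay: σ_v = 18.4×1.4 + 16.2×3.4 = 80.84 kPa.
Pore pressure: u = 9.81×(4.8 − 0.19) = 45.224 kPa.
Initial effective stress: σ'_0 = σ_v − u = 80.84 − 45.224 = 35.616 kPa.
Stress increase at mid-clay by the 2:1 spreading method:
Δσ = qB/(B+z) = 299×4.5/(4.5+4.8) = 144.68 kPa
Final effective stress: σ'_f = σ'_0 + Δσ = 35.616 + 144.68 = 180.3 kPa.
Normally consolidated clay, so the full stress increment lies on the virgin compression line:
S_c = C_c·H/(1+e₀)·log₁₀(σ'_f/σ'_0) = 0.25×6.8/(1+1.26)×log₁₀(180.3/35.616)
    = 0.75221 × 0.70435 = 0.5298 m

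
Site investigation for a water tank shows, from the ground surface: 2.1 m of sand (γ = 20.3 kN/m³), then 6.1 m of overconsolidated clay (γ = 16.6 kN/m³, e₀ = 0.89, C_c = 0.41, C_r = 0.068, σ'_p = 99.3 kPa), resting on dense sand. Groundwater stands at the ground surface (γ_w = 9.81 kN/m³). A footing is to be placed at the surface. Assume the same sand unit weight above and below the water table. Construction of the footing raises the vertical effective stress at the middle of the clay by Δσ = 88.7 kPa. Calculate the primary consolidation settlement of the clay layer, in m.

Mid-depth of clay below the ground surface: z = 2.1 + 6.1/2 = 5.15 m.
Total vertical stress at mid-clay: σ_v = 20.3×2.1 + 16.6×3.05 = 93.26 kPa.
Pore pressure: u = 9.81×(5.15 − 0) = 50.522 kPa.
Initial effective stress: σ'_0 = σ_v − u = 93.26 − 50.522 = 42.738 kPa.
Final effective stress: σ'_f = 42.738 + 88.7 = 131.44 kPa.
σ'_f = 131.44 > σ'_p = 99.3 kPa, so the stress path crosses the preconsolidation pressure — recompression up to σ'_p, then virgin compression beyond:
S_c = H/(1+e₀)·[C_r·log₁₀(σ'_p/σ'_0) + C_c·log₁₀(σ'_f/σ'_p)]
    = 6.1/1.89 × [0.068×log₁₀(99.3/42.738) + 0.41×log₁₀(131.44/99.3)]
    = 3.2275 × [0.024897 + 0.049929] = 0.2415 m

S_c ≈ 0.242 m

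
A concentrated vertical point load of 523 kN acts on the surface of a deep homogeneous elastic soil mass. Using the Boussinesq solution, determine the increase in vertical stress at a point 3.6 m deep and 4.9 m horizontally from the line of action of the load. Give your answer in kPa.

Δσ_z ≈ 1.4 kPa

Boussinesq vertical stress below a point load on an elastic half-space:
Δσ_z = 3P/(2πz²) · [1 + (r/z)²]^(−5/2)
r/z = 4.9/3.6 = 1.3611; [1+(r/z)²]^(−5/2) = 0.072759.
Δσ_z = 3×523/(2π×3.6²) × 0.072759 = 19.268 × 0.072759 = 1.402 kPa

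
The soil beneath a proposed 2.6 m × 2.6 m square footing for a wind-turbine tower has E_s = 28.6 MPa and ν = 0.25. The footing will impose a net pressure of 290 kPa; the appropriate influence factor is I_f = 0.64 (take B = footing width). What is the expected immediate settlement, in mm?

Immediate (elastic) settlement: S_e = q·B·(1−ν²)/E_s · I_f.
E_s = 28.6 MPa = 28600 kPa.
S_e = 290 × 2.6 × (1 − 0.25²) / 28600 × 0.64
    = 290 × 2.6 × 0.9375 / 28600 × 0.64
    = 0.01582 m = 15.82 mm

S_e ≈ 15.8 mm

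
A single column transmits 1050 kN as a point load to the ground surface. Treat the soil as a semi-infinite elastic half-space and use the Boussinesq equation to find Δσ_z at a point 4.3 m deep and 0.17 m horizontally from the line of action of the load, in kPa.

Boussinesq vertical stress below a point load on an elastic half-space:
Δσ_z = 3P/(2πz²) · [1 + (r/z)²]^(−5/2)
r/z = 0.17/4.3 = 0.039535; [1+(r/z)²]^(−5/2) = 0.9961.
Δσ_z = 3×1050/(2π×4.3²) × 0.9961 = 27.114 × 0.9961 = 27.01 kPa

Δσ_z ≈ 27 kPa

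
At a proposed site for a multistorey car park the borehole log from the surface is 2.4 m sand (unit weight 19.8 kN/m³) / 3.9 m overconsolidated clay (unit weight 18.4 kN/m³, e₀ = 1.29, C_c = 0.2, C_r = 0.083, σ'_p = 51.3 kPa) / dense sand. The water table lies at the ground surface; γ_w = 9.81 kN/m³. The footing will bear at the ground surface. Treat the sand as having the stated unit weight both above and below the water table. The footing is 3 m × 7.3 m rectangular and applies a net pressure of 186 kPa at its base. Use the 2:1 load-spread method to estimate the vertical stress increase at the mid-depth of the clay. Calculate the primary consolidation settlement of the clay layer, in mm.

S_c ≈ 94.5 mm

Mid-depth of clay below the ground surface: z = 2.4 + 3.9/2 = 4.35 m.
Total vertical stress at mid-clay: σ_v = 19.8×2.4 + 18.4×1.95 = 83.4 kPa.
Pore pressure: u = 9.81×(4.35 − 0) = 42.673 kPa.
Initial effective stress: σ'_0 = σ_v − u = 83.4 − 42.673 = 40.727 kPa.
Stress increase at mid-clay by the 2:1 spreading method:
Δσ = qBL/((B+z)(L+z)) = 186×3×7.3/((3+4.35)(7.3+4.35)) = 47.571 kPa
Final effective stress: σ'_f = 40.727 + 47.571 = 88.298 kPa.
σ'_f = 88.298 > σ'_p = 51.3 kPa, so the stress path crosses the preconsolidation pressure — recompression up to σ'_p, then virgin compression beyond:
S_c = H/(1+e₀)·[C_r·log₁₀(σ'_p/σ'_0) + C_c·log₁₀(σ'_f/σ'_p)]
    = 3.9/2.29 × [0.083×log₁₀(51.3/40.727) + 0.2×log₁₀(88.298/51.3)]
    = 1.7031 × [0.0083195 + 0.047167] = 0.0945 m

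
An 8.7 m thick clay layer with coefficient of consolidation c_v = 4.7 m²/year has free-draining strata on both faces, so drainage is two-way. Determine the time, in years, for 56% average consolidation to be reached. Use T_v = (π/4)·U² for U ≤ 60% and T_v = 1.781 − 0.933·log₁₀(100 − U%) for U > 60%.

Drainage path length: H_d = H/2 = 4.35 m (double drainage).
U ≤ 60%: T_v = (π/4)·U² = (π/4)×0.56² = 0.2463.
t = T_v·H_d²/c_v = 0.2463×4.35²/4.7 = 0.9916 years.

t ≈ 0.992 years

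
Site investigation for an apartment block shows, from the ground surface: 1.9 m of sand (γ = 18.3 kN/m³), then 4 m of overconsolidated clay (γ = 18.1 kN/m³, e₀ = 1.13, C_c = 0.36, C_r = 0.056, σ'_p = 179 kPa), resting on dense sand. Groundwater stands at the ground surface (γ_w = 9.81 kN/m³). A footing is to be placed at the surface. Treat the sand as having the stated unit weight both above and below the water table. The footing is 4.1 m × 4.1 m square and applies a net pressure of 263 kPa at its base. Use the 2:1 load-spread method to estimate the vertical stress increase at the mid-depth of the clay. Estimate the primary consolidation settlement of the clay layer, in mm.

Mid-depth of clay below the ground surface: z = 1.9 + 4/2 = 3.9 m.
Total vertical stress at mid-clay: σ_v = 18.3×1.9 + 18.1×2 = 70.97 kPa.
Pore pressure: u = 9.81×(3.9 − 0) = 38.259 kPa.
Initial effective stress: σ'_0 = σ_v − u = 70.97 − 38.259 = 32.711 kPa.
Stress increase at mid-clay by the 2:1 spreading method:
Δσ = qBL/((B+z)(L+z)) = 263×4.1×4.1/((4.1+3.9)(4.1+3.9)) = 69.079 kPa
Final effective stress: σ'_f = 32.711 + 69.079 = 101.79 kPa.
σ'_f = 101.79 ≤ σ'_p = 179 kPa, so the clay remains overconsolidated and only the recompression index applies:
S_c = C_r·H/(1+e₀)·log₁₀(σ'_f/σ'_0) = 0.056×4/2.13×log₁₀(101.79/32.711)
    = 0.10516 × 0.49301 = 0.05185 m

S_c ≈ 51.8 mm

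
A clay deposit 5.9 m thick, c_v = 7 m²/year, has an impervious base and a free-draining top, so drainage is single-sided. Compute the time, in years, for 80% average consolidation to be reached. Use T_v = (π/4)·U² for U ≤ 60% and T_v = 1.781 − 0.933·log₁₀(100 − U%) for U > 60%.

t ≈ 2.82 years

Drainage path length: H_d = H = 5.9 m (single drainage).
U > 60%: T_v = 1.781 − 0.933·log₁₀(100 − 80) = 0.56714.
t = T_v·H_d²/c_v = 0.56714×5.9²/7 = 2.82 years.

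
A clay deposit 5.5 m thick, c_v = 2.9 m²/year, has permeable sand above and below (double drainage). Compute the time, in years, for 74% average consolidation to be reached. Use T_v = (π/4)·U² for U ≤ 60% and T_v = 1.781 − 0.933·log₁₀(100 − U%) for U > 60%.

Drainage path length: H_d = H/2 = 2.75 m (double drainage).
U > 60%: T_v = 1.781 − 0.933·log₁₀(100 − 74) = 0.46083.
t = T_v·H_d²/c_v = 0.46083×2.75²/2.9 = 1.202 years.

t ≈ 1.2 years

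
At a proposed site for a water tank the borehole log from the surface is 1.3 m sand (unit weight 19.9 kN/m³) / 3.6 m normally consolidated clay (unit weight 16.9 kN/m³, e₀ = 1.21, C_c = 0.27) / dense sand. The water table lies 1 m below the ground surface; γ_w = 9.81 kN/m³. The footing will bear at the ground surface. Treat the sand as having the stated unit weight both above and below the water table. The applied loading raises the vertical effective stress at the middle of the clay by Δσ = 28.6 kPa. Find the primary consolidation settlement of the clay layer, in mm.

S_c ≈ 112 mm

Mid-depth of clay below the ground surface: z = 1.3 + 3.6/2 = 3.1 m.
Total vertical stress at mid-clay: σ_v = 19.9×1.3 + 16.9×1.8 = 56.29 kPa.
Pore pressure: u = 9.81×(3.1 − 1) = 20.601 kPa.
Initial effective stress: σ'_0 = σ_v − u = 56.29 − 20.601 = 35.689 kPa.
Final effective stress: σ'_f = σ'_0 + Δσ = 35.689 + 28.6 = 64.289 kPa.
Normally consolidated clay, so the full stress increment lies on the virgin compression line:
S_c = C_c·H/(1+e₀)·log₁₀(σ'_f/σ'_0) = 0.27×3.6/(1+1.21)×log₁₀(64.289/35.689)
    = 0.43982 × 0.2556 = 0.1124 m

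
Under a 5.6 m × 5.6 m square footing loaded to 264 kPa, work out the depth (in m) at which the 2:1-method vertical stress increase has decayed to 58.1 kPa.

z ≈ 6.34 m

2:1 spreading — at depth z the loaded area has grown by z in each plan dimension:
qB²/(B+z)² = Δσ_z ⇒ z = B(√(q/Δσ_z) − 1) = 5.6×(√(264/58.1) − 1) = 6.337 m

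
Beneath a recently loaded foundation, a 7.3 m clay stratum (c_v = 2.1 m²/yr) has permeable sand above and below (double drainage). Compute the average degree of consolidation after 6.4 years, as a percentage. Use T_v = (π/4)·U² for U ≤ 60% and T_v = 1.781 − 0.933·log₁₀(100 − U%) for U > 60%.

Drainage path length: H_d = H/2 = 3.65 m (double drainage).
T_v = c_v·t/H_d² = 2.1×6.4/3.65² = 1.0088.
T_v = 1.0088 corresponds to the U > 60% branch:
U = 1 − 10^((1.781 − T_v)/0.933)/100 = 0.9328

U ≈ 93.3 %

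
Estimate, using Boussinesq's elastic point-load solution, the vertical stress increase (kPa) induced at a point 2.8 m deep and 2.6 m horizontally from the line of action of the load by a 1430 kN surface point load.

Boussinesq vertical stress below a point load on an elastic half-space:
Δσ_z = 3P/(2πz²) · [1 + (r/z)²]^(−5/2)
r/z = 2.6/2.8 = 0.92857; [1+(r/z)²]^(−5/2) = 0.2113.
Δσ_z = 3×1430/(2π×2.8²) × 0.2113 = 87.089 × 0.2113 = 18.4 kPa

Δσ_z ≈ 18.4 kPa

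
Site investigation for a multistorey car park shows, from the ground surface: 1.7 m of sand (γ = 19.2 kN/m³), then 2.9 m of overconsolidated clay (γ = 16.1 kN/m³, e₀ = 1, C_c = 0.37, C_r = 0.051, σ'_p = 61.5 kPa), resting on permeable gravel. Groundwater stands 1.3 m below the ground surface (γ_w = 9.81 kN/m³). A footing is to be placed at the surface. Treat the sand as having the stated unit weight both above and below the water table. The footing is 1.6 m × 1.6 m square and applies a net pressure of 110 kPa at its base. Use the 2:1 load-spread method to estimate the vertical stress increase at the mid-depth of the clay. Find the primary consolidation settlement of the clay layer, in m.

S_c ≈ 0.00916 m

Mid-depth of clay below the ground surface: z = 1.7 + 2.9/2 = 3.15 m.
Total vertical stress at mid-clay: σ_v = 19.2×1.7 + 16.1×1.45 = 55.985 kPa.
Pore pressure: u = 9.81×(3.15 − 1.3) = 18.149 kPa.
Initial effective stress: σ'_0 = σ_v − u = 55.985 − 18.149 = 37.836 kPa.
Stress increase at mid-clay by the 2:1 spreading method:
Δσ = qBL/((B+z)(L+z)) = 110×1.6×1.6/((1.6+3.15)(1.6+3.15)) = 12.481 kPa
Final effective stress: σ'_f = 37.836 + 12.481 = 50.317 kPa.
σ'_f = 50.317 ≤ σ'_p = 61.5 kPa, so the clay remains overconsolidated and only the recompression index applies:
S_c = C_r·H/(1+e₀)·log₁₀(σ'_f/σ'_0) = 0.051×2.9/2×log₁₀(50.317/37.836)
    = 0.07395 × 0.12381 = 0.009156 m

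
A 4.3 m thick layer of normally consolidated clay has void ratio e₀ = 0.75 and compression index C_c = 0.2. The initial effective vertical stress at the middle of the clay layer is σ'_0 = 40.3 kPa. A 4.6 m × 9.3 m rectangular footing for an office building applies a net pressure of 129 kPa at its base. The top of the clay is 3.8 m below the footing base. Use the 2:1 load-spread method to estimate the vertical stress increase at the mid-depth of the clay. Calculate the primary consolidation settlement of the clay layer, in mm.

S_c ≈ 131 mm

Mid-depth of clay below the footing base: z = 3.8 + 4.3/2 = 5.95 m.
Stress increase at mid-clay by the 2:1 spreading method:
Δσ = qBL/((B+z)(L+z)) = 129×4.6×9.3/((4.6+5.95)(9.3+5.95)) = 34.301 kPa
Final effective stress: σ'_f = σ'_0 + Δσ = 40.3 + 34.301 = 74.601 kPa.
Normally consolidated clay, so the full stress increment lies on the virgin compression line:
S_c = C_c·H/(1+e₀)·log₁₀(σ'_f/σ'_0) = 0.2×4.3/(1+0.75)×log₁₀(74.601/40.3)
    = 0.49143 × 0.26744 = 0.1314 m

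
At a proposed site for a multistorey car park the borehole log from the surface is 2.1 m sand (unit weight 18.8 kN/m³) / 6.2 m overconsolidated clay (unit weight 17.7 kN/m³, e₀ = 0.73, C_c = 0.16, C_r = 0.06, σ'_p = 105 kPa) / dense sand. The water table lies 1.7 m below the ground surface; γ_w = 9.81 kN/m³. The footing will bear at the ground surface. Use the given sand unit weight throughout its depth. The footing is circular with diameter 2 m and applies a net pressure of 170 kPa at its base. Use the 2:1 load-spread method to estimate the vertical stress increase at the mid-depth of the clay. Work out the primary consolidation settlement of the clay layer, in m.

S_c ≈ 0.0185 m

Mid-depth of clay below the ground surface: z = 2.1 + 6.2/2 = 5.2 m.
Total vertical stress at mid-clay: σ_v = 18.8×2.1 + 17.7×3.1 = 94.35 kPa.
Pore pressure: u = 9.81×(5.2 − 1.7) = 34.335 kPa.
Initial effective stress: σ'_0 = σ_v − u = 94.35 − 34.335 = 60.015 kPa.
Stress increase at mid-clay by the 2:1 spreading method:
Δσ ≈ qD²/(D+z)² = 170×2²/(2+5.2)² = 13.117 kPa
Final effective stress: σ'_f = 60.015 + 13.117 = 73.132 kPa.
σ'_f = 73.132 ≤ σ'_p = 105 kPa, so the clay remains overconsolidated and only the recompression index applies:
S_c = C_r·H/(1+e₀)·log₁₀(σ'_f/σ'_0) = 0.06×6.2/1.73×log₁₀(73.132/60.015)
    = 0.21503 × 0.085848 = 0.01846 m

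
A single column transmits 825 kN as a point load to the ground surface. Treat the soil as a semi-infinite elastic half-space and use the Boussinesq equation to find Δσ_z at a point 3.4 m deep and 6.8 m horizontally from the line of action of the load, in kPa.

Δσ_z ≈ 0.61 kPa

Boussinesq vertical stress below a point load on an elastic half-space:
Δσ_z = 3P/(2πz²) · [1 + (r/z)²]^(−5/2)
r/z = 6.8/3.4 = 2; [1+(r/z)²]^(−5/2) = 0.017889.
Δσ_z = 3×825/(2π×3.4²) × 0.017889 = 34.075 × 0.017889 = 0.6096 kPa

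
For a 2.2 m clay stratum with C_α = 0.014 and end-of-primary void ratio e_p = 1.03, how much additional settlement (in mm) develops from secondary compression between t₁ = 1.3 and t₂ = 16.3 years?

Secondary compression: S_s = C_α·H/(1+e_p)·log₁₀(t₂/t₁)
S_s = 0.014×2.2/(1+1.03)×log₁₀(16.3/1.3)
    = 0.01517 × 1.098 = 0.01666 m

S_s ≈ 16.7 mm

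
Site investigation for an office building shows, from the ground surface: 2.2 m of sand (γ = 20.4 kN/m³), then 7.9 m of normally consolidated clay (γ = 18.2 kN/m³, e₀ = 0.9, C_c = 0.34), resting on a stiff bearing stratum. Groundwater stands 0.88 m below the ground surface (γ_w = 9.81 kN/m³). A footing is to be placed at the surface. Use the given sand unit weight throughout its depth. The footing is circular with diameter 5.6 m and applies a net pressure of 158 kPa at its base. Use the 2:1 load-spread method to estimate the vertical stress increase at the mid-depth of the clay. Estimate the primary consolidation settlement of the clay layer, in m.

Mid-depth of clay below the ground surface: z = 2.2 + 7.9/2 = 6.15 m.
Total vertical stress at mid-clay: σ_v = 20.4×2.2 + 18.2×3.95 = 116.77 kPa.
Pore pressure: u = 9.81×(6.15 − 0.88) = 51.699 kPa.
Initial effective stress: σ'_0 = σ_v − u = 116.77 − 51.699 = 65.071 kPa.
Stress increase at mid-clay by the 2:1 spreading method:
Δσ ≈ qD²/(D+z)² = 158×5.6²/(5.6+6.15)² = 35.889 kPa
Final effective stress: σ'_f = σ'_0 + Δσ = 65.071 + 35.889 = 100.96 kPa.
Normally consolidated clay, so the full stress increment lies on the virgin compression line:
S_c = C_c·H/(1+e₀)·log₁₀(σ'_f/σ'_0) = 0.34×7.9/(1+0.9)×log₁₀(100.96/65.071)
    = 1.4137 × 0.19076 = 0.2697 m

S_c ≈ 0.27 m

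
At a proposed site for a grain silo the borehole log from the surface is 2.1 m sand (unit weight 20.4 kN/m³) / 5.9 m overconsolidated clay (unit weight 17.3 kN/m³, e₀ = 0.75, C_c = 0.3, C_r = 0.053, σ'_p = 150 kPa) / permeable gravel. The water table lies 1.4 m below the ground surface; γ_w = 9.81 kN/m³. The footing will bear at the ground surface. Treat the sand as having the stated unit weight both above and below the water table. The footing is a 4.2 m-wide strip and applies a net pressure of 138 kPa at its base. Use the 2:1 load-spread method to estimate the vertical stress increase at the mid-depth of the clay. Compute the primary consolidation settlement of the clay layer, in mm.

S_c ≈ 56.8 mm

Mid-depth of clay below the ground surface: z = 2.1 + 5.9/2 = 5.05 m.
Total vertical stress at mid-clay: σ_v = 20.4×2.1 + 17.3×2.95 = 93.875 kPa.
Pore pressure: u = 9.81×(5.05 − 1.4) = 35.806 kPa.
Initial effective stress: σ'_0 = σ_v − u = 93.875 − 35.806 = 58.069 kPa.
Stress increase at mid-clay by the 2:1 spreading method:
Δσ = qB/(B+z) = 138×4.2/(4.2+5.05) = 62.659 kPa
Final effective stress: σ'_f = 58.069 + 62.659 = 120.73 kPa.
σ'_f = 120.73 ≤ σ'_p = 150 kPa, so the clay remains overconsolidated and only the recompression index applies:
S_c = C_r·H/(1+e₀)·log₁₀(σ'_f/σ'_0) = 0.053×5.9/1.75×log₁₀(120.73/58.069)
    = 0.17868 × 0.31787 = 0.0568 m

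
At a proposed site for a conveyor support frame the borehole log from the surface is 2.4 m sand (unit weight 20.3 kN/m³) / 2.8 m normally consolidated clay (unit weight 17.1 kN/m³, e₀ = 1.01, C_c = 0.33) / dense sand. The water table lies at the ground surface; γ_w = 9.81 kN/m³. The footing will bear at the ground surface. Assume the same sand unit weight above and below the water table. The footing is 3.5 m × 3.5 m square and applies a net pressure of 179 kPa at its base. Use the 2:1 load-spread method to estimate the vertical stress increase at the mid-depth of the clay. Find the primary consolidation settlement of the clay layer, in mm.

Mid-depth of clay below the ground surface: z = 2.4 + 2.8/2 = 3.8 m.
Total vertical stress at mid-clay: σ_v = 20.3×2.4 + 17.1×1.4 = 72.66 kPa.
Pore pressure: u = 9.81×(3.8 − 0) = 37.278 kPa.
Initial effective stress: σ'_0 = σ_v − u = 72.66 − 37.278 = 35.382 kPa.
Stress increase at mid-clay by the 2:1 spreading method:
Δσ = qBL/((B+z)(L+z)) = 179×3.5×3.5/((3.5+3.8)(3.5+3.8)) = 41.147 kPa
Final effective stress: σ'_f = σ'_0 + Δσ = 35.382 + 41.147 = 76.529 kPa.
Normally consolidated clay, so the full stress increment lies on the virgin compression line:
S_c = C_c·H/(1+e₀)·log₁₀(σ'_f/σ'_0) = 0.33×2.8/(1+1.01)×log₁₀(76.529/35.382)
    = 0.4597 × 0.33504 = 0.154 m

S_c ≈ 154 mm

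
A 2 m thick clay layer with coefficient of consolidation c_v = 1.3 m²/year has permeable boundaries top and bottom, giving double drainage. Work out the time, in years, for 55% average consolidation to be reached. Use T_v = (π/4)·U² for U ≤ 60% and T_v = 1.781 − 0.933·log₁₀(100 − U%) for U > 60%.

Drainage path length: H_d = H/2 = 1 m (double drainage).
U ≤ 60%: T_v = (π/4)·U² = (π/4)×0.55² = 0.23758.
t = T_v·H_d²/c_v = 0.23758×1²/1.3 = 0.1828 years.

t ≈ 0.183 years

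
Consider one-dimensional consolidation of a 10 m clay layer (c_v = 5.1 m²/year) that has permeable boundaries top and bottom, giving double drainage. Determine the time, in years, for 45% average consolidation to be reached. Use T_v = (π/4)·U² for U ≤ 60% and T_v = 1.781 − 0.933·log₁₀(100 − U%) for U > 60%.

Drainage path length: H_d = H/2 = 5 m (double drainage).
U ≤ 60%: T_v = (π/4)·U² = (π/4)×0.45² = 0.15904.
t = T_v·H_d²/c_v = 0.15904×5²/5.1 = 0.7796 years.

t ≈ 0.78 years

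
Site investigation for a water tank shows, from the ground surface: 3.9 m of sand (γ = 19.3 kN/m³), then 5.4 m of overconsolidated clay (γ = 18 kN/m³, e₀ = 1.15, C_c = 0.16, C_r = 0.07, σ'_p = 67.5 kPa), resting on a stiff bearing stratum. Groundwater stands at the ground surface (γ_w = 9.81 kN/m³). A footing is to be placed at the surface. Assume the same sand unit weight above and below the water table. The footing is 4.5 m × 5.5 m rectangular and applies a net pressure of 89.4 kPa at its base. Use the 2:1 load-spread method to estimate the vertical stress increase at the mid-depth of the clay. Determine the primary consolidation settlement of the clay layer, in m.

S_c ≈ 0.0299 m

Mid-depth of clay below the ground surface: z = 3.9 + 5.4/2 = 6.6 m.
Total vertical stress at mid-clay: σ_v = 19.3×3.9 + 18×2.7 = 123.87 kPa.
Pore pressure: u = 9.81×(6.6 − 0) = 64.746 kPa.
Initial effective stress: σ'_0 = σ_v − u = 123.87 − 64.746 = 59.124 kPa.
Stress increase at mid-clay by the 2:1 spreading method:
Δσ = qBL/((B+z)(L+z)) = 89.4×4.5×5.5/((4.5+6.6)(5.5+6.6)) = 16.474 kPa
Final effective stress: σ'_f = 59.124 + 16.474 = 75.598 kPa.
σ'_f = 75.598 > σ'_p = 67.5 kPa, so the stress path crosses the preconsolidation pressure — recompression up to σ'_p, then virgin compression beyond:
S_c = H/(1+e₀)·[C_r·log₁₀(σ'_p/σ'_0) + C_c·log₁₀(σ'_f/σ'_p)]
    = 5.4/2.15 × [0.07×log₁₀(67.5/59.124) + 0.16×log₁₀(75.598/67.5)]
    = 2.5116 × [0.0040278 + 0.007873] = 0.02989 m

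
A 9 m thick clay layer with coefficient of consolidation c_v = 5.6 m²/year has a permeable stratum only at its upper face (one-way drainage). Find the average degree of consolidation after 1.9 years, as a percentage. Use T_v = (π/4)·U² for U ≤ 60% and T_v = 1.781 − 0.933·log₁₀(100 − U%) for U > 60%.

Drainage path length: H_d = H = 9 m (single drainage).
T_v = c_v·t/H_d² = 5.6×1.9/9² = 0.13136.
T_v = 0.13136 corresponds to the U ≤ 60% branch:
U = √(4T_v/π) = 0.409

U ≈ 40.9 %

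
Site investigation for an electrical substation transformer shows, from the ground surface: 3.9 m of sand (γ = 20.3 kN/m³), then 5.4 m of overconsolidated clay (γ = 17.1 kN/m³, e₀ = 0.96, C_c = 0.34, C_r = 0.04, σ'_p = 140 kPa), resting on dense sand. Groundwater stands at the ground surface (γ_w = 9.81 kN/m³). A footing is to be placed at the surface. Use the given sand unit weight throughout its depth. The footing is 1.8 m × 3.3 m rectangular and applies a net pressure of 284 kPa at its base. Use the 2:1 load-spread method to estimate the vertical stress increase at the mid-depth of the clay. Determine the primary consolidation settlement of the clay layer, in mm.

Mid-depth of clay below the ground surface: z = 3.9 + 5.4/2 = 6.6 m.
Total vertical stress at mid-clay: σ_v = 20.3×3.9 + 17.1×2.7 = 125.34 kPa.
Pore pressure: u = 9.81×(6.6 − 0) = 64.746 kPa.
Initial effective stress: σ'_0 = σ_v − u = 125.34 − 64.746 = 60.594 kPa.
Stress increase at mid-clay by the 2:1 spreading method:
Δσ = qBL/((B+z)(L+z)) = 284×1.8×3.3/((1.8+6.6)(3.3+6.6)) = 20.286 kPa
Final effective stress: σ'_f = 60.594 + 20.286 = 80.88 kPa.
σ'_f = 80.88 ≤ σ'_p = 140 kPa, so the clay remains overconsolidated and only the recompression index applies:
S_c = C_r·H/(1+e₀)·log₁₀(σ'_f/σ'_0) = 0.04×5.4/1.96×log₁₀(80.88/60.594)
    = 0.1102 × 0.12541 = 0.01382 m

S_c ≈ 13.8 mm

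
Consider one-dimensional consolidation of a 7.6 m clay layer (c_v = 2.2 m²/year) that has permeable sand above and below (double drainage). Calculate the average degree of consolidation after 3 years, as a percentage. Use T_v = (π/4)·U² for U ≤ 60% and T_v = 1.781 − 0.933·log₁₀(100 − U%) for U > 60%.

Drainage path length: H_d = H/2 = 3.8 m (double drainage).
T_v = c_v·t/H_d² = 2.2×3/3.8² = 0.45706.
T_v = 0.45706 corresponds to the U > 60% branch:
U = 1 − 10^((1.781 − T_v)/0.933)/100 = 0.7376

U ≈ 73.8 %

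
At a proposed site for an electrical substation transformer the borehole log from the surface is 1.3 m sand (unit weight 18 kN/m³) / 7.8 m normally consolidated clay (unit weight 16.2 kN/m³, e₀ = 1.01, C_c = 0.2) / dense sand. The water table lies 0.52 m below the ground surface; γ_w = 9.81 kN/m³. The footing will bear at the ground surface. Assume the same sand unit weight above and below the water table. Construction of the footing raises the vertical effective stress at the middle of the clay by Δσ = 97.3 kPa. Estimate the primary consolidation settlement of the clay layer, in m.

Mid-depth of clay below the ground surface: z = 1.3 + 7.8/2 = 5.2 m.
Total vertical stress at mid-clay: σ_v = 18×1.3 + 16.2×3.9 = 86.58 kPa.
Pore pressure: u = 9.81×(5.2 − 0.52) = 45.911 kPa.
Initial effective stress: σ'_0 = σ_v − u = 86.58 − 45.911 = 40.669 kPa.
Final effective stress: σ'_f = σ'_0 + Δσ = 40.669 + 97.3 = 137.97 kPa.
Normally consolidated clay, so the full stress increment lies on the virgin compression line:
S_c = C_c·H/(1+e₀)·log₁₀(σ'_f/σ'_0) = 0.2×7.8/(1+1.01)×log₁₀(137.97/40.669)
    = 0.77612 × 0.53052 = 0.4117 m

S_c ≈ 0.412 m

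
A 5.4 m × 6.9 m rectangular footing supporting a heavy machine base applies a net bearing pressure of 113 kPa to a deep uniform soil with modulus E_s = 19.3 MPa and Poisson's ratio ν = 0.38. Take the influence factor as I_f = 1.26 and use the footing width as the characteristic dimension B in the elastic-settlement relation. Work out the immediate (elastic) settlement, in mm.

S_e ≈ 34.1 mm

Immediate (elastic) settlement: S_e = q·B·(1−ν²)/E_s · I_f.
E_s = 19.3 MPa = 19300 kPa.
S_e = 113 × 5.4 × (1 − 0.38²) / 19300 × 1.26
    = 113 × 5.4 × 0.8556 / 19300 × 1.26
    = 0.03408 m = 34.08 mm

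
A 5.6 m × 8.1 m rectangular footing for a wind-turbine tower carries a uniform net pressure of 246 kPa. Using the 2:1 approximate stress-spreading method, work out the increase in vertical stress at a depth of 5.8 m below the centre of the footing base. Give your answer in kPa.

By the 2:1 method the load spreads at 1 horizontal : 2 vertical, so at depth z the loaded area has grown by z in each plan dimension:
Δσ = qBL/((B+z)(L+z)) = 246×5.6×8.1/((5.6+5.8)(8.1+5.8)) = 70.419 kPa

Δσ_z ≈ 70.4 kPa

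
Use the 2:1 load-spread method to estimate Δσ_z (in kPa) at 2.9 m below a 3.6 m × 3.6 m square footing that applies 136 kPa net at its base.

Δσ_z ≈ 41.7 kPa

By the 2:1 method the load spreads at 1 horizontal : 2 vertical, so at depth z the loaded area has grown by z in each plan dimension:
Δσ = qBL/((B+z)(L+z)) = 136×3.6×3.6/((3.6+2.9)(3.6+2.9)) = 41.717 kPa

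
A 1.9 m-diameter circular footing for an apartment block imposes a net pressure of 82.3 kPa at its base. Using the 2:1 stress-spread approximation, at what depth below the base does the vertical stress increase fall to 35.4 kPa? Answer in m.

2:1 spreading — at depth z the loaded area has grown by z in each plan dimension:
qD²/(D+z)² = Δσ_z ⇒ z = D(√(q/Δσ_z) − 1) = 1.9×(√(82.3/35.4) − 1) = 0.997 m

z ≈ 0.997 m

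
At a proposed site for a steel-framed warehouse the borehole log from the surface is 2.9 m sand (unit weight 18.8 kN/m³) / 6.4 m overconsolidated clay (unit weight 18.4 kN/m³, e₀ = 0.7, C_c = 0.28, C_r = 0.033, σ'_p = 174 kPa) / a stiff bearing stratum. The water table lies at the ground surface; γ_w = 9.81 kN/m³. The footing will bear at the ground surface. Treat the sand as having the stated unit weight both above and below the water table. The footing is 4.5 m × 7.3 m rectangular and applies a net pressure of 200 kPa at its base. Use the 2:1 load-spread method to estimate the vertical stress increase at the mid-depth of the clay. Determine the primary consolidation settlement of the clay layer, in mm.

S_c ≈ 33.6 mm

Mid-depth of clay below the ground surface: z = 2.9 + 6.4/2 = 6.1 m.
Total vertical stress at mid-clay: σ_v = 18.8×2.9 + 18.4×3.2 = 113.4 kPa.
Pore pressure: u = 9.81×(6.1 − 0) = 59.841 kPa.
Initial effective stress: σ'_0 = σ_v − u = 113.4 − 59.841 = 53.559 kPa.
Stress increase at mid-clay by the 2:1 spreading method:
Δσ = qBL/((B+z)(L+z)) = 200×4.5×7.3/((4.5+6.1)(7.3+6.1)) = 46.255 kPa
Final effective stress: σ'_f = 53.559 + 46.255 = 99.814 kPa.
σ'_f = 99.814 ≤ σ'_p = 174 kPa, so the clay remains overconsolidated and only the recompression index applies:
S_c = C_r·H/(1+e₀)·log₁₀(σ'_f/σ'_0) = 0.033×6.4/1.7×log₁₀(99.814/53.559)
    = 0.12424 × 0.27036 = 0.03359 m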